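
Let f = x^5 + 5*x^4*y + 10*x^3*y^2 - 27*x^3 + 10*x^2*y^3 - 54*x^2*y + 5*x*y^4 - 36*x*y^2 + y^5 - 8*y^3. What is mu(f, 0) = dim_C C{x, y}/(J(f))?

The Hessian of f at 0 is [[0, 0], [0, 0]] with rank 0, so corank 2. A Groebner basis of the Jacobian ideal J(f) in C{x,y} is {y^5, x*y^3 + 3*y^4/4, x^2 + 4*x*y/3 + 4*y^2/9}; counting standard monomials gives mu = 8. Corank 2; j^3 = -(3*x + 2*y)^3 is a perfect cube, so E-series; the 5-jet and mu = 8 give E_8.

8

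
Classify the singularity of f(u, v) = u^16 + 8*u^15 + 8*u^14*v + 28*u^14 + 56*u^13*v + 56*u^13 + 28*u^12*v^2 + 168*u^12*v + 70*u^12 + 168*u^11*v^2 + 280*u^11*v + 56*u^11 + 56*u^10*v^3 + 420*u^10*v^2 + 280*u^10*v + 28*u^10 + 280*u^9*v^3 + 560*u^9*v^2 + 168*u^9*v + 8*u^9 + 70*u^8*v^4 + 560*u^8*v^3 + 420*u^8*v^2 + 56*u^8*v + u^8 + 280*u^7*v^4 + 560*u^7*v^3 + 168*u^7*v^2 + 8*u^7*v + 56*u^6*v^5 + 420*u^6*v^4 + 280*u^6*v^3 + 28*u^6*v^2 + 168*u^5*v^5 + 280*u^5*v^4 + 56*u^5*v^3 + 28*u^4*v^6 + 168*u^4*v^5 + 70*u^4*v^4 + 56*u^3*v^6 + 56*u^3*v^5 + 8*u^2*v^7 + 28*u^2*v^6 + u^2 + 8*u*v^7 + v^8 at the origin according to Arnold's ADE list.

A7

The Hessian of f at 0 has rank 1. Corank 1: A-series; mu = 7 gives A_7.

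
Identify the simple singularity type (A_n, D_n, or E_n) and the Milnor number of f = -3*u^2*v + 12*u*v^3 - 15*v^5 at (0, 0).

The Hessian of f at 0 is [[0, 0], [0, 0]] with rank 0, so corank 2. A Groebner basis of the Jacobian ideal J(f) in C{u,v} is {u^3, u^2*v, 2*u^2 + u*v^2, -u*v/2 + v^3}; counting standard monomials gives mu = 6. Corank 2; j^3 = -3*u^2*v has shape L^2 M (L != M), so D-series; mu = 6 gives D_6.

Type D6, Milnor number mu = 6.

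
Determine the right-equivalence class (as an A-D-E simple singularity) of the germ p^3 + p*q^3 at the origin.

The Hessian of f at 0 is [[0, 0], [0, 0]] with rank 0, so corank 2. A Groebner basis of the Jacobian ideal J(f) in C{p,q} is {p^3, p*q^2, 3*p^2 + q^3}; counting standard monomials gives mu = 7. Corank 2; j^3 = p^3 is a perfect cube, so E-series; the 4-jet and mu = 7 give E_7.

E7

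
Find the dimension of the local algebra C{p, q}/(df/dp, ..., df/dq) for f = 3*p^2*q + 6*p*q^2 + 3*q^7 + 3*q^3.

The Hessian of f at 0 has rank 0. Corank 2; j^3 = 3*q*(p + q)^2 has shape L^2 M (L != M), so D-series; mu = 8 gives D_8.

8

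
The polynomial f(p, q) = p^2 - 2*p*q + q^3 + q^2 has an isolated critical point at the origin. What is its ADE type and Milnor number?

Type A_{2}, Milnor number mu = 2.

The Hessian of f at 0 has rank 1. Corank 1: A-series; mu = 2 gives A_2.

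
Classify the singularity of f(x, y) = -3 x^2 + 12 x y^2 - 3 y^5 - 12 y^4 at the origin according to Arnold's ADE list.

A_4

The Hessian of f at 0 has rank 1. Corank 1: A-series; mu = 4 gives A_4.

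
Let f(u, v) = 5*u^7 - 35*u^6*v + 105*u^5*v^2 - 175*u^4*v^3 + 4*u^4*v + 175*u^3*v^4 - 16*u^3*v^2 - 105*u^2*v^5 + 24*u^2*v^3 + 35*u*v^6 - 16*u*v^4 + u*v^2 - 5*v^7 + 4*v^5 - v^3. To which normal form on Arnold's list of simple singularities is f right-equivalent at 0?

D_8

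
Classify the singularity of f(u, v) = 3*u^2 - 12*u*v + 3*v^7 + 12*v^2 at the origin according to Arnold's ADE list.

A6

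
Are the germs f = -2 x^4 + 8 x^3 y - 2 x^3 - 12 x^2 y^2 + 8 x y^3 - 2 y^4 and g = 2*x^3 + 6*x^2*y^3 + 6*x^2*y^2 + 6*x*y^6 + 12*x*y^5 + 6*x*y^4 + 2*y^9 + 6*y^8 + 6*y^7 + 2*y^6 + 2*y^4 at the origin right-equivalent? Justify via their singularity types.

Yes.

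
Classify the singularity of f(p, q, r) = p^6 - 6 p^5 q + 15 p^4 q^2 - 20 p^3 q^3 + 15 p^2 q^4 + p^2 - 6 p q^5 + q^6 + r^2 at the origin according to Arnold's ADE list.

A5

The Hessian of f at 0 is [[2, 0, 0], [0, 0, 0], [0, 0, 2]] with rank 2, so corank 1. A Groebner basis of the Jacobian ideal J(f) in C{p,q,r} is {q^5, p, r}; counting standard monomials gives mu = 5. Corank 1: A-series; mu = 5 gives A_5.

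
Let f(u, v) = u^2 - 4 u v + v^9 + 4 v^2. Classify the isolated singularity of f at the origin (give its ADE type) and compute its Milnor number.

The Hessian of f at 0 has rank 1. Corank 1: A-series; mu = 8 gives A_8.

Type A_8, Milnor number mu = 8.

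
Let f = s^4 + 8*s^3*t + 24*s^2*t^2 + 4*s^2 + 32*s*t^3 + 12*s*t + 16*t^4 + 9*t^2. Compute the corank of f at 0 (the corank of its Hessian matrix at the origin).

1

Hessian at 0 has rank 1.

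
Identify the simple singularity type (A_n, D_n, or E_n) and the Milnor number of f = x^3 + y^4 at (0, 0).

The Hessian of f at 0 is [[0, 0], [0, 0]] with rank 0, so corank 2. A Groebner basis of the Jacobian ideal J(f) in C{x,y} is {y^3, x^2}; counting standard monomials gives mu = 6. Corank 2; j^3 = x^3 is a perfect cube, so E-series; the 4-jet and mu = 6 give E_6.

Type E6, Milnor number mu = 6.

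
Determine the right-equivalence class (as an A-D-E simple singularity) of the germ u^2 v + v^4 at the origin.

The Hessian of f at 0 has rank 0. Corank 2; j^3 = u^2*v has shape L^2 M (L != M), so D-series; mu = 5 gives D_5.

D_5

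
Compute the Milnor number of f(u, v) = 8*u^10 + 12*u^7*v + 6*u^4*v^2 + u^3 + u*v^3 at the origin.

7

The Hessian of f at 0 is [[0, 0], [0, 0]] with rank 0, so corank 2. A Groebner basis of the Jacobian ideal J(f) in C{u,v} is {u^3, u*v^2, 3*u^2 + v^3}; counting standard monomials gives mu = 7. Corank 2; j^3 = u^3 is a perfect cube, so E-series; the 4-jet and mu = 7 give E_7.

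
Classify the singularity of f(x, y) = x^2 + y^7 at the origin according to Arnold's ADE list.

A_{6}

The Hessian of f at 0 is [[2, 0], [0, 0]] with rank 1, so corank 1. A Groebner basis of the Jacobian ideal J(f) in C{x,y} is {y^6, x}; counting standard monomials gives mu = 6. Corank 1: A-series; mu = 6 gives A_6.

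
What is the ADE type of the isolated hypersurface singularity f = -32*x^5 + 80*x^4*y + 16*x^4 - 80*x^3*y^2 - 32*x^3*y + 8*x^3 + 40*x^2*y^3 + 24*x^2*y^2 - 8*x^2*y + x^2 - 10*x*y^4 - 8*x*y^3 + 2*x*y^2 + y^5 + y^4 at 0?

A_{4}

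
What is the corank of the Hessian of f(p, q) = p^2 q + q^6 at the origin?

The Hessian at 0 is [[0, 0], [0, 0]] of rank 0; hence corank 2.

2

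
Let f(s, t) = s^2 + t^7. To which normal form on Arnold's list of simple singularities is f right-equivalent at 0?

A_6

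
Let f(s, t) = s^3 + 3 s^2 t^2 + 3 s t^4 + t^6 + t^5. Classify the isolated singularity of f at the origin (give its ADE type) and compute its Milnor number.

Type E_{8}, Milnor number mu = 8.

The Hessian of f at 0 has rank 0. Corank 2; j^3 = s^3 is a perfect cube, so E-series; the 5-jet and mu = 8 give E_8.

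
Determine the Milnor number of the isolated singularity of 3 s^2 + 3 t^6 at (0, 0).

5

The Hessian of f at 0 is [[6, 0], [0, 0]] with rank 1, so corank 1. A Groebner basis of the Jacobian ideal J(f) in C{s,t} is {t^5, s}; counting standard monomials gives mu = 5. Corank 1: A-series; mu = 5 gives A_5.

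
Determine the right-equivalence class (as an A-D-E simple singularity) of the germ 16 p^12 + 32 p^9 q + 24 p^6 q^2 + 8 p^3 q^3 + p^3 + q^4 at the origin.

E6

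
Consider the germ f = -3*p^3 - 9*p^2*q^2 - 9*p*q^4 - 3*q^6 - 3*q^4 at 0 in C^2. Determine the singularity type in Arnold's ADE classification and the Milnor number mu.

Type E_6, Milnor number mu = 6.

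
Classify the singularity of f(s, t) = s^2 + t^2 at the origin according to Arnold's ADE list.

The Hessian of f at 0 has rank 2. Corank 0: nondegenerate Morse point, so A_1.

A_{1}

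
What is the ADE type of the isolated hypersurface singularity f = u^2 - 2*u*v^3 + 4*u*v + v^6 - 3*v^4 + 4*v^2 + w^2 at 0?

A3

The Hessian of f at 0 is [[2, 4, 0], [4, 8, 0], [0, 0, 2]] with rank 2, so corank 1. A Groebner basis of the Jacobian ideal J(f) in C{u,v,w} is {v^3, u + 2*v, w}; counting standard monomials gives mu = 3. Corank 1: A-series; mu = 3 gives A_3.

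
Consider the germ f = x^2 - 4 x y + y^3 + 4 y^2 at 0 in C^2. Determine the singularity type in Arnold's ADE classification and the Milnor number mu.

Type A_2, Milnor number mu = 2.

The Hessian of f at 0 has rank 1. Corank 1: A-series; mu = 2 gives A_2.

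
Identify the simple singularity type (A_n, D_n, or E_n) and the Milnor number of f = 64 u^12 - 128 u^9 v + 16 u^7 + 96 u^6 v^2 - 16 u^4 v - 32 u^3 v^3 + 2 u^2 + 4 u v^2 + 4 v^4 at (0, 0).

Type A_3, Milnor number mu = 3.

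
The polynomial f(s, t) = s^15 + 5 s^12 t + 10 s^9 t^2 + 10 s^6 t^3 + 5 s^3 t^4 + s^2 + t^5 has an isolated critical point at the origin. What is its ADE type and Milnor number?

The Hessian of f at 0 is [[2, 0], [0, 0]] with rank 1, so corank 1. A Groebner basis of the Jacobian ideal J(f) in C{s,t} is {t^4, s}; counting standard monomials gives mu = 4. Corank 1: A-series; mu = 4 gives A_4.

Type A_{4}, Milnor number mu = 4.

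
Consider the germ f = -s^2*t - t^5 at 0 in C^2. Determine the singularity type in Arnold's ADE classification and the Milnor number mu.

Type D6, Milnor number mu = 6.

The Hessian of f at 0 is [[0, 0], [0, 0]] with rank 0, so corank 2. A Groebner basis of the Jacobian ideal J(f) in C{s,t} is {s^2/5 + t^4, s^3, s*t}; counting standard monomials gives mu = 6. Corank 2; j^3 = -s^2*t has shape L^2 M (L != M), so D-series; mu = 6 gives D_6.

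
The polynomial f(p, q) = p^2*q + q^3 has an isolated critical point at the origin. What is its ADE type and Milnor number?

The Hessian of f at 0 is [[0, 0], [0, 0]] with rank 0, so corank 2. A Groebner basis of the Jacobian ideal J(f) in C{p,q} is {q^3, p^2 + 3*q^2, p*q}; counting standard monomials gives mu = 4. Corank 2; j^3 = q*(p^2 + q^2) splits into three distinct lines over C (the quadratic factor has nonzero discriminant), so D_4.

Type D_{4}, Milnor number mu = 4.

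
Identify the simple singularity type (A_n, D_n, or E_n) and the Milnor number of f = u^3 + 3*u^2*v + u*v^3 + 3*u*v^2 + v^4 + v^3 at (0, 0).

Type E_7, Milnor number mu = 7.

The Hessian of f at 0 has rank 0. Corank 2; j^3 = (u + v)^3 is a perfect cube, so E-series; the 4-jet and mu = 7 give E_7.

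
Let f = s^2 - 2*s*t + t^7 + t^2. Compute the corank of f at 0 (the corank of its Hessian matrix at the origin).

1

Hessian at 0 has rank 1.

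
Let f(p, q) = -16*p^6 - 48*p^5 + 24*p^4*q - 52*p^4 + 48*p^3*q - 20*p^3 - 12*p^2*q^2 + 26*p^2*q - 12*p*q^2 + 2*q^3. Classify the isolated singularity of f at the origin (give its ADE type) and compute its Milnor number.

Type D_{4}, Milnor number mu = 4.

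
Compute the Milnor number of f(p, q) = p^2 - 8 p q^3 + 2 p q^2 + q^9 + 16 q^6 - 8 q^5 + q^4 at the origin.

8

The Hessian of f at 0 has rank 1. Corank 1: A-series; mu = 8 gives A_8.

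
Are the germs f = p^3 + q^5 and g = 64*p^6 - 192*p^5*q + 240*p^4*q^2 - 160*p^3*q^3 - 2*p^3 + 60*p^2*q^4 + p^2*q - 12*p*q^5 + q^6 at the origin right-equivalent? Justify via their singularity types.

No.

The Hessian of f at 0 is [[0, 0], [0, 0]] with rank 0, so corank 2. A Groebner basis of the Jacobian ideal J(f) in C{p,q} is {q^4, p^2}; counting standard monomials gives mu = 8. Corank 2; j^3 = p^3 is a perfect cube, so E-series; the 5-jet and mu = 8 give E_8. The Hessian of g at 0 is [[0, 0], [0, 0]] with rank 0, so corank 2. A Groebner basis of the Jacobian ideal J(g) in C{p,q} is {p*q/12 + q^5, p*q^2, p^2 - p*q/2}; counting standard monomials gives mu = 7. Corank 2; j^3 = -p^2*(2*p - q) has shape L^2 M (L != M), so D-series; mu = 7 gives D_7. f is E_8 but g is D_7, hence not right-equivalent.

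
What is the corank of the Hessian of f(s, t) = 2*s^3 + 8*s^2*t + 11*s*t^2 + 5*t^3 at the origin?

2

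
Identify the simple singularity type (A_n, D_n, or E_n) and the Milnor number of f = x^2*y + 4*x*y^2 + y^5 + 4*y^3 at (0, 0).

Type D_{6}, Milnor number mu = 6.

The Hessian of f at 0 is [[0, 0], [0, 0]] with rank 0, so corank 2. A Groebner basis of the Jacobian ideal J(f) in C{x,y} is {x^2/5 + y^4 - 4*y^2/5, x^3 + 8*y^3, x*y + 2*y^2}; counting standard monomials gives mu = 6. Corank 2; j^3 = y*(x + 2*y)^2 has shape L^2 M (L != M), so D-series; mu = 6 gives D_6.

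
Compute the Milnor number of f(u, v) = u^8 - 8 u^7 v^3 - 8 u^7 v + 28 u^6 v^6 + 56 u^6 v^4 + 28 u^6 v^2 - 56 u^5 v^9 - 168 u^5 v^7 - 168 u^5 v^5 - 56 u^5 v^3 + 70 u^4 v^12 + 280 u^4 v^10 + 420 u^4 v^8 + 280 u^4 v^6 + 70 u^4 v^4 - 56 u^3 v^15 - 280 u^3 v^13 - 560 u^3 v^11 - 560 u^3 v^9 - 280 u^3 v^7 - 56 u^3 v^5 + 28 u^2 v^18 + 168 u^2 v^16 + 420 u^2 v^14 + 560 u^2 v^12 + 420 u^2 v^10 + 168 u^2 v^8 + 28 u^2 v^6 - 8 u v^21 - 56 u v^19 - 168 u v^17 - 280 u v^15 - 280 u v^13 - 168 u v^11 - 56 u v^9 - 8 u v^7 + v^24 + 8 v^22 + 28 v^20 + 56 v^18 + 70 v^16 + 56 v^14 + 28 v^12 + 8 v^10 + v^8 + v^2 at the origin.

7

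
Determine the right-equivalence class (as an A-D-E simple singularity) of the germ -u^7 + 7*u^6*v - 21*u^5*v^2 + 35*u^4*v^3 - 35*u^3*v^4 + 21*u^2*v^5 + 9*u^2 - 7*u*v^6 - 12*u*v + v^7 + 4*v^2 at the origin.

A_6

The Hessian of f at 0 is [[18, -12], [-12, 8]] with rank 1, so corank 1. A Groebner basis of the Jacobian ideal J(f) in C{u,v} is {v^6, u - 2*v/3}; counting standard monomials gives mu = 6. Corank 1: A-series; mu = 6 gives A_6.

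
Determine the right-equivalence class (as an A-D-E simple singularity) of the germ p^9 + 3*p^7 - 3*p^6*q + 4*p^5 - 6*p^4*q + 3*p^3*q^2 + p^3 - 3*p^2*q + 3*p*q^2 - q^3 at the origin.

The Hessian of f at 0 has rank 0. Corank 2; j^3 = (p - q)^3 is a perfect cube, so E-series; the 5-jet and mu = 8 give E_8.

E8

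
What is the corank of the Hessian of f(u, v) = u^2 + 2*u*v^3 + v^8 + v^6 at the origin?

1

The Hessian at 0 is [[2, 0], [0, 0]] of rank 1; hence corank 1.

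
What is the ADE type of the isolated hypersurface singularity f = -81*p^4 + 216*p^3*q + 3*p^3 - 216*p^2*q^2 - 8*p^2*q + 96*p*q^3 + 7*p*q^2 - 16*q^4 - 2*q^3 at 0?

The Hessian of f at 0 is [[0, 0], [0, 0]] with rank 0, so corank 2. A Groebner basis of the Jacobian ideal J(f) in C{p,q} is {p*q^2 + p*q/12 - q^2/12, p*q/12 + q^3 - q^2/12, p^2 - 5*p*q/3 + 2*q^2/3}; counting standard monomials gives mu = 5. Corank 2; j^3 = (p - q)^2*(3*p - 2*q) has shape L^2 M (L != M), so D-series; mu = 5 gives D_5.

D_{5}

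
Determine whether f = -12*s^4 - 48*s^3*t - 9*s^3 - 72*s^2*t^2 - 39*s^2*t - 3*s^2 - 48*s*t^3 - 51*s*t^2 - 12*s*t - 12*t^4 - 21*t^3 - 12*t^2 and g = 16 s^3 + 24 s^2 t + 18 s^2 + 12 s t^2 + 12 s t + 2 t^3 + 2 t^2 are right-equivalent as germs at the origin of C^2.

Yes.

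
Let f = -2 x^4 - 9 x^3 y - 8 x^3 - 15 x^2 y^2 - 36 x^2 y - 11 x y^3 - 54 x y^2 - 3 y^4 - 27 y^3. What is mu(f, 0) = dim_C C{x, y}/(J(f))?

7

The Hessian of f at 0 has rank 0. Corank 2; j^3 = -(2*x + 3*y)^3 is a perfect cube, so E-series; the 4-jet and mu = 7 give E_7.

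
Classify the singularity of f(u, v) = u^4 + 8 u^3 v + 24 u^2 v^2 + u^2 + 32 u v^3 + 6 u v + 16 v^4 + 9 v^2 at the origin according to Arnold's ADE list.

A_{3}

The Hessian of f at 0 has rank 1. Corank 1: A-series; mu = 3 gives A_3.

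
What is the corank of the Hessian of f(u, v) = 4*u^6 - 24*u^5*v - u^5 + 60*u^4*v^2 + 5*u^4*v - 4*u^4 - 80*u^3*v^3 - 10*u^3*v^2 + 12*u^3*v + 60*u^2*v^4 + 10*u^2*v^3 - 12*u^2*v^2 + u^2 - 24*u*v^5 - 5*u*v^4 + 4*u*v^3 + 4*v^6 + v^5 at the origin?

1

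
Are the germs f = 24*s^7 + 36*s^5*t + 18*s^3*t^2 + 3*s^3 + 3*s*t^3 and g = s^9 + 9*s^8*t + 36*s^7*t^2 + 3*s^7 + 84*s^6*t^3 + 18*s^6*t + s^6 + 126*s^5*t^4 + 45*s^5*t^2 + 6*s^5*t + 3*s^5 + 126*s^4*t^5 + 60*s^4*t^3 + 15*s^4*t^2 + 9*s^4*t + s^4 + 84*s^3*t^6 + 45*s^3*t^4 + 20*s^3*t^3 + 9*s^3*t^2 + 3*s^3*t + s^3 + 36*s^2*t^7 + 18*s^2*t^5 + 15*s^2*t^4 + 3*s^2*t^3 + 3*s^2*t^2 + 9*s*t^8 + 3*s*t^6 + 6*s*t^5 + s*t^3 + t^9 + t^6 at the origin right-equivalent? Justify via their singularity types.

The Hessian of f at 0 has rank 0. Corank 2; j^3 = 3*s^3 is a perfect cube, so E-series; the 4-jet and mu = 7 give E_7. The Hessian of g at 0 has rank 0. Corank 2; j^3 = s^3 is a perfect cube, so E-series; the 4-jet and mu = 7 give E_7. Both have type E_7, hence right-equivalent.

Yes.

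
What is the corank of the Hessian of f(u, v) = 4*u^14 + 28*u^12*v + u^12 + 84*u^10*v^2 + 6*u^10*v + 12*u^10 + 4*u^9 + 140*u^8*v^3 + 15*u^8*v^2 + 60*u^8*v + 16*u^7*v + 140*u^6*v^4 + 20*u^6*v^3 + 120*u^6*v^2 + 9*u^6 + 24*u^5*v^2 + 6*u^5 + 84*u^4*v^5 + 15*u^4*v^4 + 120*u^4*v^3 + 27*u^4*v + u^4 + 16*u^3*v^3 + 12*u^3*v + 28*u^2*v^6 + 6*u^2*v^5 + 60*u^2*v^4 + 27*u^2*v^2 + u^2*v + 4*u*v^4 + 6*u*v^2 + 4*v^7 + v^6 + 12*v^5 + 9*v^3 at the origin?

The Hessian at 0 is [[0, 0], [0, 0]] of rank 0; hence corank 2.

2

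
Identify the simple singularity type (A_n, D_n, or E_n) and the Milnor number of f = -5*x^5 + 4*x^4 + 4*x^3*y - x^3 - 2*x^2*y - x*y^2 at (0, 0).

Type D_6, Milnor number mu = 6.

The Hessian of f at 0 is [[0, 0], [0, 0]] with rank 0, so corank 2. A Groebner basis of the Jacobian ideal J(f) in C{x,y} is {x^3 - x^2/2 - x*y/2, x^2*y + 5*x^2/2 + 9*x*y/2 + 2*y^2, -9*x^2/2 + x*y^2 - 17*x*y/2 - 4*y^2, 13*x^2/2 + 25*x*y/2 + y^3 + 6*y^2}; counting standard monomials gives mu = 6. Corank 2; j^3 = -x*(x + y)^2 has shape L^2 M (L != M), so D-series; mu = 6 gives D_6.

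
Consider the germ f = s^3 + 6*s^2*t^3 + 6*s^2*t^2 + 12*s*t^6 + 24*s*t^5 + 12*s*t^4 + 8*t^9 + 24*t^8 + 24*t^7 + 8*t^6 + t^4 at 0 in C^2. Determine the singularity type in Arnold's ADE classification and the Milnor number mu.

Type E_6, Milnor number mu = 6.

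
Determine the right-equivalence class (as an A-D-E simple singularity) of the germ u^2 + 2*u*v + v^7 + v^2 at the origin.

A_6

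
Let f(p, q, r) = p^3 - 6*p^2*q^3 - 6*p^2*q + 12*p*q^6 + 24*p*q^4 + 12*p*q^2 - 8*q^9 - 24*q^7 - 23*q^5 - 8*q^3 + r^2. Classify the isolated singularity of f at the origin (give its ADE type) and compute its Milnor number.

Type E_8, Milnor number mu = 8.

The Hessian of f at 0 is [[0, 0, 0], [0, 0, 0], [0, 0, 2]] with rank 1, so corank 2. A Groebner basis of the Jacobian ideal J(f) in C{p,q,r} is {-p^2/4 + p*q^3 + p*q - q^2, q^4, p^3 - 12*p*q^2 + 16*q^3, p^2*q - 4*p*q^2 + 4*q^3, r}; counting standard monomials gives mu = 8. Corank 2; j^3 = (p - 2*q)^3 is a perfect cube, so E-series; the 5-jet and mu = 8 give E_8.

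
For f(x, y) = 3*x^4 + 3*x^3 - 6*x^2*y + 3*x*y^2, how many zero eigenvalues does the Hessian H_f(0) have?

Hessian at 0 has rank 0.

2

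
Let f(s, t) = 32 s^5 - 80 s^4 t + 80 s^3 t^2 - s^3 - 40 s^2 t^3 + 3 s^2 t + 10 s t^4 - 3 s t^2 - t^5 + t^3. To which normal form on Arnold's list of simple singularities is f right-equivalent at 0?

The Hessian of f at 0 has rank 0. Corank 2; j^3 = -(s - t)^3 is a perfect cube, so E-series; the 5-jet and mu = 8 give E_8.

E8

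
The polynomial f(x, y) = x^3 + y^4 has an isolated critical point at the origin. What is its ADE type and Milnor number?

Type E6, Milnor number mu = 6.

The Hessian of f at 0 has rank 0. Corank 2; j^3 = x^3 is a perfect cube, so E-series; the 4-jet and mu = 6 give E_6.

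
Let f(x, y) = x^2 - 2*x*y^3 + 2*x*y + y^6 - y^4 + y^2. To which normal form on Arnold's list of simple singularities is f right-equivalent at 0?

A_{3}

The Hessian of f at 0 has rank 1. Corank 1: A-series; mu = 3 gives A_3.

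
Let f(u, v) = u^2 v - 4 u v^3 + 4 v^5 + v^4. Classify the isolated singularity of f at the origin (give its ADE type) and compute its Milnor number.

The Hessian of f at 0 has rank 0. Corank 2; j^3 = u^2*v has shape L^2 M (L != M), so D-series; mu = 5 gives D_5.

Type D5, Milnor number mu = 5.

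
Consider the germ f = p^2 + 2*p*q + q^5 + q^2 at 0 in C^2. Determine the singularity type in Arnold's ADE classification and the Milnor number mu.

The Hessian of f at 0 has rank 1. Corank 1: A-series; mu = 4 gives A_4.

Type A_4, Milnor number mu = 4.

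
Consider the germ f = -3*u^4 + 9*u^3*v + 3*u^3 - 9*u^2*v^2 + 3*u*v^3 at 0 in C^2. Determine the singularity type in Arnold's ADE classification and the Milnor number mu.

Type E_7, Milnor number mu = 7.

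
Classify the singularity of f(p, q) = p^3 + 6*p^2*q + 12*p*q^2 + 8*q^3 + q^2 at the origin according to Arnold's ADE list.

A_2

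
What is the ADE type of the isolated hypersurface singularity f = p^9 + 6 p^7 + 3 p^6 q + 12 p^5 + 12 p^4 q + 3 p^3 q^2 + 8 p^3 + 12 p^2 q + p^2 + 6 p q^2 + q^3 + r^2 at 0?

The Hessian of f at 0 is [[2, 0, 0], [0, 0, 0], [0, 0, 2]] with rank 2, so corank 1. A Groebner basis of the Jacobian ideal J(f) in C{p,q,r} is {q^2, p, r}; counting standard monomials gives mu = 2. Corank 1: A-series; mu = 2 gives A_2.

A_{2}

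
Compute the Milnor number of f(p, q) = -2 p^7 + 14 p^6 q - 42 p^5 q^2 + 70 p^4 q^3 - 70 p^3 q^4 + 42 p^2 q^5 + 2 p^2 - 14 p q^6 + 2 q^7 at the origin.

The Hessian of f at 0 has rank 1. Corank 1: A-series; mu = 6 gives A_6.

6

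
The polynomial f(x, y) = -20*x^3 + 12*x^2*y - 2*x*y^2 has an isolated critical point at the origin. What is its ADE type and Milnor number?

Type D_{4}, Milnor number mu = 4.

The Hessian of f at 0 has rank 0. Corank 2; j^3 = -2*x*(10*x^2 - 6*x*y + y^2) splits into three distinct lines over C (the quadratic factor has nonzero discriminant), so D_4.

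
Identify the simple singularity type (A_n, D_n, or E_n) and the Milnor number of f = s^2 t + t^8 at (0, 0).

Type D_9, Milnor number mu = 9.

The Hessian of f at 0 is [[0, 0], [0, 0]] with rank 0, so corank 2. A Groebner basis of the Jacobian ideal J(f) in C{s,t} is {s^2/8 + t^7, s^3, s*t}; counting standard monomials gives mu = 9. Corank 2; j^3 = s^2*t has shape L^2 M (L != M), so D-series; mu = 9 gives D_9.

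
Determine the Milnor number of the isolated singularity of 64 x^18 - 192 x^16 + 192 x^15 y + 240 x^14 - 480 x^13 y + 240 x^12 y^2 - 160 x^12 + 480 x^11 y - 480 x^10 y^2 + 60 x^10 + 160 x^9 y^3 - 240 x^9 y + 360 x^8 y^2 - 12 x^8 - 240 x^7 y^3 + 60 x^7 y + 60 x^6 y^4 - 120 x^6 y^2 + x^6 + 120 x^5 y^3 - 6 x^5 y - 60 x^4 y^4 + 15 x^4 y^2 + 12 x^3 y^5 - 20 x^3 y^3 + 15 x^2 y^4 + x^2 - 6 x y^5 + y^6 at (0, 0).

The Hessian of f at 0 has rank 1. Corank 1: A-series; mu = 5 gives A_5.

5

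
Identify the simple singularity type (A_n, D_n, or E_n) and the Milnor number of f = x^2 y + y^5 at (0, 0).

Type D6, Milnor number mu = 6.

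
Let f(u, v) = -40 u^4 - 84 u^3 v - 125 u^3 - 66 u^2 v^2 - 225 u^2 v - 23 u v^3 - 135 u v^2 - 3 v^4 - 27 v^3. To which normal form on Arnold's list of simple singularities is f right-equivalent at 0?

The Hessian of f at 0 has rank 0. Corank 2; j^3 = -(5*u + 3*v)^3 is a perfect cube, so E-series; the 4-jet and mu = 7 give E_7.

E_7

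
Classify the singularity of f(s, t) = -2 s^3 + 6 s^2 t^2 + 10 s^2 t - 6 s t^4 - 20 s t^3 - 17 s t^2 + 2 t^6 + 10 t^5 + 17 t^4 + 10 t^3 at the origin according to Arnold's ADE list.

The Hessian of f at 0 is [[0, 0], [0, 0]] with rank 0, so corank 2. A Groebner basis of the Jacobian ideal J(f) in C{s,t} is {t^3, s^2 - 11*t^2/2, s*t - 5*t^2/2}; counting standard monomials gives mu = 4. Corank 2; j^3 = -(s - 2*t)*(2*s^2 - 6*s*t + 5*t^2) splits into three distinct lines over C (the quadratic factor has nonzero discriminant), so D_4.

D_{4}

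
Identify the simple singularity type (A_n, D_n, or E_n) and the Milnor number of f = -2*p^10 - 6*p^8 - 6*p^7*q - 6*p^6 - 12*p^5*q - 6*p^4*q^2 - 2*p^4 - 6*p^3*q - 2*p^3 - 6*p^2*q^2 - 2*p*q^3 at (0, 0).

Type E7, Milnor number mu = 7.

The Hessian of f at 0 is [[0, 0], [0, 0]] with rank 0, so corank 2. A Groebner basis of the Jacobian ideal J(f) in C{p,q} is {3*p^2 + q^4 + q^3, p^3, p^2*q - p^2 - q^3/3, 2*p^2 + p*q^2 + 2*q^3/3}; counting standard monomials gives mu = 7. Corank 2; j^3 = -2*p^3 is a perfect cube, so E-series; the 4-jet and mu = 7 give E_7.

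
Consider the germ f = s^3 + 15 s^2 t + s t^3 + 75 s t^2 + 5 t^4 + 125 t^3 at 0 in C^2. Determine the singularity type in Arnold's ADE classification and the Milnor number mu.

The Hessian of f at 0 is [[0, 0], [0, 0]] with rank 0, so corank 2. A Groebner basis of the Jacobian ideal J(f) in C{s,t} is {s^3 + 15*s^2*t + 750*s^2 + 7500*s*t + 18750*t^2, -15*s^2 + s*t^2 - 150*s*t - 375*t^2, 3*s^2 + 30*s*t + t^3 + 75*t^2}; counting standard monomials gives mu = 7. Corank 2; j^3 = (s + 5*t)^3 is a perfect cube, so E-series; the 4-jet and mu = 7 give E_7.

Type E_7, Milnor number mu = 7.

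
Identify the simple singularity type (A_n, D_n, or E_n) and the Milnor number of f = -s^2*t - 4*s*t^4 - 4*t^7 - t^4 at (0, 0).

Type D_{5}, Milnor number mu = 5.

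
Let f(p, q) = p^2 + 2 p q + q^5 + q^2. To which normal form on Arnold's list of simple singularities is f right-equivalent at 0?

A4

The Hessian of f at 0 is [[2, 2], [2, 2]] with rank 1, so corank 1. A Groebner basis of the Jacobian ideal J(f) in C{p,q} is {q^4, p + q}; counting standard monomials gives mu = 4. Corank 1: A-series; mu = 4 gives A_4.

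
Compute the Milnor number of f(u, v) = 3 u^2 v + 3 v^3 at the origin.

The Hessian of f at 0 has rank 0. Corank 2; j^3 = 3*v*(u^2 + v^2) splits into three distinct lines over C (the quadratic factor has nonzero discriminant), so D_4.

4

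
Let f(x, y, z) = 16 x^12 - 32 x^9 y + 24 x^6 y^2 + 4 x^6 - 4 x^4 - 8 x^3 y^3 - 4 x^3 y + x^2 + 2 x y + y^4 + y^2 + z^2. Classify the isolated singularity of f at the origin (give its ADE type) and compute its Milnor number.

Type A_{3}, Milnor number mu = 3.

The Hessian of f at 0 has rank 2. Corank 1: A-series; mu = 3 gives A_3.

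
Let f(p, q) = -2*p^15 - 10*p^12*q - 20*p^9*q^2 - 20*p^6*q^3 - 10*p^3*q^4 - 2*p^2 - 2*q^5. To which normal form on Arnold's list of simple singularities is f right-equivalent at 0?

The Hessian of f at 0 is [[-4, 0], [0, 0]] with rank 1, so corank 1. A Groebner basis of the Jacobian ideal J(f) in C{p,q} is {q^4, p}; counting standard monomials gives mu = 4. Corank 1: A-series; mu = 4 gives A_4.

A4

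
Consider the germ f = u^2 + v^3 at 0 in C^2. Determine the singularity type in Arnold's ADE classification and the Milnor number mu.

Type A_{2}, Milnor number mu = 2.

The Hessian of f at 0 is [[2, 0], [0, 0]] with rank 1, so corank 1. A Groebner basis of the Jacobian ideal J(f) in C{u,v} is {v^2, u}; counting standard monomials gives mu = 2. Corank 1: A-series; mu = 2 gives A_2.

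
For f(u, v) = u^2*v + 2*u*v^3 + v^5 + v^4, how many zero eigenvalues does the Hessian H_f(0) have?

Hessian at 0 has rank 0.

2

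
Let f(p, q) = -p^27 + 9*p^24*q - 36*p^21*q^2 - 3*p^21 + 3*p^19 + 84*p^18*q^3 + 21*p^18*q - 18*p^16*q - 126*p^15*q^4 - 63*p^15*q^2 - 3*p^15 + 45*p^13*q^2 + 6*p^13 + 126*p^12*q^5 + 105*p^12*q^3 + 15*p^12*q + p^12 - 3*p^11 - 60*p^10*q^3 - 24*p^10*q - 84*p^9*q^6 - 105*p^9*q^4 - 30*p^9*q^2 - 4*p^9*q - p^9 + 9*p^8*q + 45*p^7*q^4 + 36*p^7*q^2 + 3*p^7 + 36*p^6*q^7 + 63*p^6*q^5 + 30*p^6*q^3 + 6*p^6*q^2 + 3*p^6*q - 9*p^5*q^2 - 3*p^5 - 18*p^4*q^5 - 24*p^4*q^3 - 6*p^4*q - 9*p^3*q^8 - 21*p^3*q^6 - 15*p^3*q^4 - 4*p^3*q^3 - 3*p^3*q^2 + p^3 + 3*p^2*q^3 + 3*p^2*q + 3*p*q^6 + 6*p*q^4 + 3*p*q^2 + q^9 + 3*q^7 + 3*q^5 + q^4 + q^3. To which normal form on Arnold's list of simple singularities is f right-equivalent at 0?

The Hessian of f at 0 has rank 0. Corank 2; j^3 = (p + q)^3 is a perfect cube, so E-series; the 4-jet and mu = 6 give E_6.

E_6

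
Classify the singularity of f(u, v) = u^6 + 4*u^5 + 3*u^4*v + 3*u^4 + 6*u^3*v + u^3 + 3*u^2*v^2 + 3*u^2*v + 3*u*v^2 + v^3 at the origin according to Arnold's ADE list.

The Hessian of f at 0 has rank 0. Corank 2; j^3 = (u + v)^3 is a perfect cube, so E-series; the 5-jet and mu = 8 give E_8.

E_{8}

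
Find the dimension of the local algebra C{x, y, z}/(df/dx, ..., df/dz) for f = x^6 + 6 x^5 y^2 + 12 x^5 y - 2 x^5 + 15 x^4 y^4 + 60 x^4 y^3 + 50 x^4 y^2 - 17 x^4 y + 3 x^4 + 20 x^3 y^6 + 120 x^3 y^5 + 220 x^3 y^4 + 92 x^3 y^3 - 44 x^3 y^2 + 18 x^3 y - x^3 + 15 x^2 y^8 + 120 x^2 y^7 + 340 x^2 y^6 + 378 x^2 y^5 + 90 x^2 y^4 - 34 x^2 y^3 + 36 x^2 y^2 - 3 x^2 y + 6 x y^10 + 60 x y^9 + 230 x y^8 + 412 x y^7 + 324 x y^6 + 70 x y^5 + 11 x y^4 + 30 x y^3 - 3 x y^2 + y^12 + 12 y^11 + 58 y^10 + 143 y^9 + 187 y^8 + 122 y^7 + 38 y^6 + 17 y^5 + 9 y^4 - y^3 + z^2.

8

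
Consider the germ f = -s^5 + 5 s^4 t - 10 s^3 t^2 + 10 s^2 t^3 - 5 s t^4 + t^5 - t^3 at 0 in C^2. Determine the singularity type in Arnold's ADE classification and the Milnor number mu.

The Hessian of f at 0 is [[0, 0], [0, 0]] with rank 0, so corank 2. A Groebner basis of the Jacobian ideal J(f) in C{s,t} is {s^4 - 4*s^3*t, t^2}; counting standard monomials gives mu = 8. Corank 2; j^3 = -t^3 is a perfect cube, so E-series; the 5-jet and mu = 8 give E_8.

Type E8, Milnor number mu = 8.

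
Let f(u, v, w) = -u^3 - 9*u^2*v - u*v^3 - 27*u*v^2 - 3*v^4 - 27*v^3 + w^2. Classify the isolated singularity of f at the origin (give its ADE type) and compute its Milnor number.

Type E_{7}, Milnor number mu = 7.

The Hessian of f at 0 is [[0, 0, 0], [0, 0, 0], [0, 0, 2]] with rank 1, so corank 2. A Groebner basis of the Jacobian ideal J(f) in C{u,v,w} is {u^3 + 9*u^2*v + 162*u^2 + 972*u*v + 1458*v^2, -9*u^2 + u*v^2 - 54*u*v - 81*v^2, 3*u^2 + 18*u*v + v^3 + 27*v^2, w}; counting standard monomials gives mu = 7. Corank 2; j^3 = -(u + 3*v)^3 is a perfect cube, so E-series; the 4-jet and mu = 7 give E_7.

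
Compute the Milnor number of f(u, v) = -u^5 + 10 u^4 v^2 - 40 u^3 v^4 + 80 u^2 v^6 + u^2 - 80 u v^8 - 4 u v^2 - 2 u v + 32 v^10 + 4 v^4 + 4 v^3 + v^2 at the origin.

The Hessian of f at 0 has rank 1. Corank 1: A-series; mu = 4 gives A_4.

4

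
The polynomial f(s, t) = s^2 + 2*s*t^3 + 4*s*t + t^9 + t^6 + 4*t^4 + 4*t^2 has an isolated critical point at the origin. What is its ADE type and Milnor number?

Type A_8, Milnor number mu = 8.

The Hessian of f at 0 is [[2, 4], [4, 8]] with rank 1, so corank 1. A Groebner basis of the Jacobian ideal J(f) in C{s,t} is {s^2*t^2 - 4*s^2 - 12*s*t - 8*t^2, s^3 + 6*s^2*t + 12*s*t^2 - 8*s - 16*t, s + t^3 + 2*t}; counting standard monomials gives mu = 8. Corank 1: A-series; mu = 8 gives A_8.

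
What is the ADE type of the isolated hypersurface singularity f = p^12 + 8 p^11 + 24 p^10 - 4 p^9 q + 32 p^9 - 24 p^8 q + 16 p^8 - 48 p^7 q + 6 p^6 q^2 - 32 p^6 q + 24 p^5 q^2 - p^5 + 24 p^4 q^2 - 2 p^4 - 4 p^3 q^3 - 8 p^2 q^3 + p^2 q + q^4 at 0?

The Hessian of f at 0 is [[0, 0], [0, 0]] with rank 0, so corank 2. A Groebner basis of the Jacobian ideal J(f) in C{p,q} is {p^3, p^2/4 + q^3, p*q}; counting standard monomials gives mu = 5. Corank 2; j^3 = p^2*q has shape L^2 M (L != M), so D-series; mu = 5 gives D_5.

D5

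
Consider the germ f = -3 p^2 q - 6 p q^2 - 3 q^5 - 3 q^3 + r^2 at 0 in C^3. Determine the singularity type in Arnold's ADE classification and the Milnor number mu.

The Hessian of f at 0 has rank 1. Corank 2; j^3 = -3*q*(p + q)^2 has shape L^2 M (L != M), so D-series; mu = 6 gives D_6.

Type D6, Milnor number mu = 6.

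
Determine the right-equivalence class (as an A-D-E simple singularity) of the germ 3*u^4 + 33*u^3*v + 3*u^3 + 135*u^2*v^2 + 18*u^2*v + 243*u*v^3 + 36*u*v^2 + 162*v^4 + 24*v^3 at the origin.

E_{7}

The Hessian of f at 0 is [[0, 0], [0, 0]] with rank 0, so corank 2. A Groebner basis of the Jacobian ideal J(f) in C{u,v} is {3*u^2 + 12*u*v + v^4 + v^3 + 12*v^2, u^3 + 30*u^2 + 120*u*v + 18*v^3 + 120*v^2, u^2*v - 9*u^2 - 36*u*v - 7*v^3 - 36*v^2, 2*u^2 + u*v^2 + 8*u*v + 8*v^3/3 + 8*v^2}; counting standard monomials gives mu = 7. Corank 2; j^3 = 3*(u + 2*v)^3 is a perfect cube, so E-series; the 4-jet and mu = 7 give E_7.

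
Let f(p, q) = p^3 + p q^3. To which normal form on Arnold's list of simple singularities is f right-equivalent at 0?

E_7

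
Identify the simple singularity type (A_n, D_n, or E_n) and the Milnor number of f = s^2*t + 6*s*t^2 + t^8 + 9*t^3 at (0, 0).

The Hessian of f at 0 has rank 0. Corank 2; j^3 = t*(s + 3*t)^2 has shape L^2 M (L != M), so D-series; mu = 9 gives D_9.

Type D9, Milnor number mu = 9.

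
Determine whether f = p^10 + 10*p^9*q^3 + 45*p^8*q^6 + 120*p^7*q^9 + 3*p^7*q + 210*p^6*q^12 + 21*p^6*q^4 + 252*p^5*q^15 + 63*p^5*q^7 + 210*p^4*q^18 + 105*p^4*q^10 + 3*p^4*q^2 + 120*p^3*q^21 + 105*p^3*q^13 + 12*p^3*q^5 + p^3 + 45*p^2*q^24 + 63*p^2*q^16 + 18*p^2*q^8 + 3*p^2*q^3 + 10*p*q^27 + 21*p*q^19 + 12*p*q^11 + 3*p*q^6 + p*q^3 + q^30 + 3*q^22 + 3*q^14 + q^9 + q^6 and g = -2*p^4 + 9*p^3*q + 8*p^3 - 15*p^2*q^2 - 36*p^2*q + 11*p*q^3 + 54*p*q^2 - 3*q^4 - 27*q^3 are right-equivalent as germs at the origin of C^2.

The Hessian of f at 0 has rank 0. Corank 2; j^3 = p^3 is a perfect cube, so E-series; the 4-jet and mu = 7 give E_7. The Hessian of g at 0 has rank 0. Corank 2; j^3 = (2*p - 3*q)^3 is a perfect cube, so E-series; the 4-jet and mu = 7 give E_7. Both have type E_7, hence right-equivalent.

Yes.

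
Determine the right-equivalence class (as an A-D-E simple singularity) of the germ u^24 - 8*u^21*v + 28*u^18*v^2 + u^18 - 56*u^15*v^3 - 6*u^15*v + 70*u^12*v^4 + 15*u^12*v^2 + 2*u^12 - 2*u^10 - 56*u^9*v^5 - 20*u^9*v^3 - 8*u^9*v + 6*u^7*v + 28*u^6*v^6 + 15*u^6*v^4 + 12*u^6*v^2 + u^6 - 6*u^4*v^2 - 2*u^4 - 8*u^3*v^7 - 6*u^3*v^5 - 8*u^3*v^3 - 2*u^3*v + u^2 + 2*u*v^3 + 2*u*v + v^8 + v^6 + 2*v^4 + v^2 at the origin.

The Hessian of f at 0 has rank 1. Corank 1: A-series; mu = 7 gives A_7.

A_7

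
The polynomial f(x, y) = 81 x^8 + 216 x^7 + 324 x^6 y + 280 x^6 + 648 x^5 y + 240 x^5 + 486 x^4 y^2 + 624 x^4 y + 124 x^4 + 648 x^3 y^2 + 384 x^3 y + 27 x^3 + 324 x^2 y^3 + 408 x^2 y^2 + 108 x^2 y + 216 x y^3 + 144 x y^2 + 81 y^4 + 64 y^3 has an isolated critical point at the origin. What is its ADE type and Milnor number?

Type E_{6}, Milnor number mu = 6.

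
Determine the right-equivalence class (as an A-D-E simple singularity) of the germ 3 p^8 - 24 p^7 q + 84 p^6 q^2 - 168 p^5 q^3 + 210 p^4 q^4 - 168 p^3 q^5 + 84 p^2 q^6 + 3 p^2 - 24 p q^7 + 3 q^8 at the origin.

A_{7}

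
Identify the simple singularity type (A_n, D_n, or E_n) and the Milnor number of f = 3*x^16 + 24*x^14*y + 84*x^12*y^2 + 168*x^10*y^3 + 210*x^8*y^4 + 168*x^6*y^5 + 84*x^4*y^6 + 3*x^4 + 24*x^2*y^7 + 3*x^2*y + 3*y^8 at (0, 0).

Type D_{9}, Milnor number mu = 9.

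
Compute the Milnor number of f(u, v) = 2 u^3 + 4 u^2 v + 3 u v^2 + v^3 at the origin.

4

The Hessian of f at 0 has rank 0. Corank 2; j^3 = (u + v)*(2*u^2 + 2*u*v + v^2) splits into three distinct lines over C (the quadratic factor has nonzero discriminant), so D_4.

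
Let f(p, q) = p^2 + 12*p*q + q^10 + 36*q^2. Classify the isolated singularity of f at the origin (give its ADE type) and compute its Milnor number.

Type A_9, Milnor number mu = 9.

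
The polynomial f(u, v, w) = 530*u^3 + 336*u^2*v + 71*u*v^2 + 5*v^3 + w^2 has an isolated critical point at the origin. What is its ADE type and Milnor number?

Type D_4, Milnor number mu = 4.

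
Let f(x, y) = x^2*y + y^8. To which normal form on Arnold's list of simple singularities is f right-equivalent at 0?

D_9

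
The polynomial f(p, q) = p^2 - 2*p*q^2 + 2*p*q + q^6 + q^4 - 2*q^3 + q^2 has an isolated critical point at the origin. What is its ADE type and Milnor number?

Type A5, Milnor number mu = 5.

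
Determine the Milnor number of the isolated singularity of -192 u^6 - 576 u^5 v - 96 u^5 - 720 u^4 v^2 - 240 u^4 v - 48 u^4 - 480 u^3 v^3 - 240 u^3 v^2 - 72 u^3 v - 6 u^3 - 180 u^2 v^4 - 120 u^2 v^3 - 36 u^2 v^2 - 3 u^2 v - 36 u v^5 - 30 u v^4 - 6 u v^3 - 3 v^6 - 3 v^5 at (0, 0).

7

The Hessian of f at 0 has rank 0. Corank 2; j^3 = -3*u^2*(2*u + v) has shape L^2 M (L != M), so D-series; mu = 7 gives D_7.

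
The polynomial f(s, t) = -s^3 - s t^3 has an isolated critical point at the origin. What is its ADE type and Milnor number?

The Hessian of f at 0 has rank 0. Corank 2; j^3 = -s^3 is a perfect cube, so E-series; the 4-jet and mu = 7 give E_7.

Type E_7, Milnor number mu = 7.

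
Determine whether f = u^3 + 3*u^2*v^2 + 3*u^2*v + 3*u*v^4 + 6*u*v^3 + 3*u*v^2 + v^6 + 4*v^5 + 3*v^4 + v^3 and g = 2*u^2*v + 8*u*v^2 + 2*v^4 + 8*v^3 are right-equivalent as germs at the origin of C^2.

No.

The Hessian of f at 0 has rank 0. Corank 2; j^3 = (u + v)^3 is a perfect cube, so E-series; the 5-jet and mu = 8 give E_8. The Hessian of g at 0 has rank 0. Corank 2; j^3 = 2*v*(u + 2*v)^2 has shape L^2 M (L != M), so D-series; mu = 5 gives D_5. f is E_8 but g is D_5, hence not right-equivalent.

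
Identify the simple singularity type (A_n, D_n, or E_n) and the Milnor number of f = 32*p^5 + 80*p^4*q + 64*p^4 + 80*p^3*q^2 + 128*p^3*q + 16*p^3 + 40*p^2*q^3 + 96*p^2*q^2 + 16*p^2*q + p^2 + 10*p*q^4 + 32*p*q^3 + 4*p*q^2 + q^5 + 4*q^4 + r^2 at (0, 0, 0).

Type A4, Milnor number mu = 4.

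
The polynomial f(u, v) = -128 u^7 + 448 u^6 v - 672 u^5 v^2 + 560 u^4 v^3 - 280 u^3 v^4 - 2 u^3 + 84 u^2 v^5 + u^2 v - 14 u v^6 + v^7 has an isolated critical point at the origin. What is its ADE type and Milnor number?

Type D_8, Milnor number mu = 8.

The Hessian of f at 0 has rank 0. Corank 2; j^3 = -u^2*(2*u - v) has shape L^2 M (L != M), so D-series; mu = 8 gives D_8.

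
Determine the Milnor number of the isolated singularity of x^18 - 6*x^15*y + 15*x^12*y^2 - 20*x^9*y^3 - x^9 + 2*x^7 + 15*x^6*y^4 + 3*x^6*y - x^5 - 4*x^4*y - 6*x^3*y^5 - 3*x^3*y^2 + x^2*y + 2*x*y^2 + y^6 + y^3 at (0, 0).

The Hessian of f at 0 has rank 0. Corank 2; j^3 = y*(x + y)^2 has shape L^2 M (L != M), so D-series; mu = 7 gives D_7.

7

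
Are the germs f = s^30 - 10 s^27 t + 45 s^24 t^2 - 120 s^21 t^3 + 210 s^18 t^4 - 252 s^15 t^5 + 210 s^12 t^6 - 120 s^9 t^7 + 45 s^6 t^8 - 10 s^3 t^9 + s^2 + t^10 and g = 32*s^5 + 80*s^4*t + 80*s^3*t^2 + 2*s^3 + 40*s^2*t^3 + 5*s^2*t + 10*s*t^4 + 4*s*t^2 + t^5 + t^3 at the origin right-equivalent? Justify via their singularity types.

No.

The Hessian of f at 0 is [[2, 0], [0, 0]] with rank 1, so corank 1. A Groebner basis of the Jacobian ideal J(f) in C{s,t} is {t^9, s}; counting standard monomials gives mu = 9. Corank 1: A-series; mu = 9 gives A_9. The Hessian of g at 0 is [[0, 0], [0, 0]] with rank 0, so corank 2. A Groebner basis of the Jacobian ideal J(g) in C{s,t} is {s*t/10 + t^4 + t^2/10, s*t^2 + t^3, s^2 + 3*s*t/2 + t^2/2}; counting standard monomials gives mu = 6. Corank 2; j^3 = (s + t)^2*(2*s + t) has shape L^2 M (L != M), so D-series; mu = 6 gives D_6. f is A_9 but g is D_6, hence not right-equivalent.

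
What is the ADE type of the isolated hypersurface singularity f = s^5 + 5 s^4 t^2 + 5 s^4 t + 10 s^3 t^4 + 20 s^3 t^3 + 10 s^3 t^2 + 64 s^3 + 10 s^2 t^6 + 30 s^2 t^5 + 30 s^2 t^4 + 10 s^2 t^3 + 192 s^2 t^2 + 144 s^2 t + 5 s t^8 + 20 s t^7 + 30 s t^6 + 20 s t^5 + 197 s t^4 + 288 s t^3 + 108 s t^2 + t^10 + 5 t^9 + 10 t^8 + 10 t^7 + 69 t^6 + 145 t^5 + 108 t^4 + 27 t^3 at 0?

E_{8}

The Hessian of f at 0 has rank 0. Corank 2; j^3 = (4*s + 3*t)^3 is a perfect cube, so E-series; the 5-jet and mu = 8 give E_8.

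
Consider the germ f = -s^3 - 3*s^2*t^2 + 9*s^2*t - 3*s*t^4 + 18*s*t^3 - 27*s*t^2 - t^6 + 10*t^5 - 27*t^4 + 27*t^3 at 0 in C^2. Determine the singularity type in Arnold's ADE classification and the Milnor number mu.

Type E8, Milnor number mu = 8.

The Hessian of f at 0 has rank 0. Corank 2; j^3 = -(s - 3*t)^3 is a perfect cube, so E-series; the 5-jet and mu = 8 give E_8.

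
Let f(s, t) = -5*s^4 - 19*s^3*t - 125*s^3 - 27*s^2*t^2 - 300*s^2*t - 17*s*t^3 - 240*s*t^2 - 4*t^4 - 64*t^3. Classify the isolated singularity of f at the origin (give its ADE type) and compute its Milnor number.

Type E7, Milnor number mu = 7.

The Hessian of f at 0 is [[0, 0], [0, 0]] with rank 0, so corank 2. A Groebner basis of the Jacobian ideal J(f) in C{s,t} is {1171875*s^2 + 1875000*s*t + t^4 + 125*t^3 + 750000*t^2, s^3 + 2700*s^2 + 4320*s*t + 4*t^3/5 + 1728*t^2, s^2*t - 2125*s^2 - 3400*s*t - 13*t^3/15 - 1360*t^2, 1250*s^2 + s*t^2 + 2000*s*t + 14*t^3/15 + 800*t^2}; counting standard monomials gives mu = 7. Corank 2; j^3 = -(5*s + 4*t)^3 is a perfect cube, so E-series; the 4-jet and mu = 7 give E_7.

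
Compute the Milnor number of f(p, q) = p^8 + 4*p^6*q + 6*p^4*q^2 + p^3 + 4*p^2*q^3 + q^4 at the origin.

6

The Hessian of f at 0 has rank 0. Corank 2; j^3 = p^3 is a perfect cube, so E-series; the 4-jet and mu = 6 give E_6.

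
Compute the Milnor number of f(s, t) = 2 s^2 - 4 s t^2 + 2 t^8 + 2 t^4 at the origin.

The Hessian of f at 0 is [[4, 0], [0, 0]] with rank 1, so corank 1. A Groebner basis of the Jacobian ideal J(f) in C{s,t} is {s^4, s^3*t, -s + t^2}; counting standard monomials gives mu = 7. Corank 1: A-series; mu = 7 gives A_7.

7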